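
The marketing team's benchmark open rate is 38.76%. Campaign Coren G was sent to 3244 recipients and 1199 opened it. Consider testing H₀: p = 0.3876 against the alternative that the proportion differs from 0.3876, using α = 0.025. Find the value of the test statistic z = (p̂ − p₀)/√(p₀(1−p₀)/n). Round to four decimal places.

z = -2.1036

p̂ = 1199/3244 = 0.3696054.
Standard error under H₀: √(0.3876×0.6124/3244) = 0.0085540.
z = (0.3696054 − 0.3876)/0.0085540 = -0.0179946/0.0085540 = -2.1036.
p-value = 2·P(Z > 2.104) ≈ 0.0354, so at α = 0.025 we fail to reject H₀.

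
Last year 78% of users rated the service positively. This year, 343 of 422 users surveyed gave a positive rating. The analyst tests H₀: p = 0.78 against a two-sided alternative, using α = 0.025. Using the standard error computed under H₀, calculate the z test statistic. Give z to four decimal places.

p̂ = 343/422 = 0.812796.
Standard error under H₀: √(0.78×0.22/422) = 0.020165.
z = (0.812796 − 0.78)/0.020165 = 0.032796/0.020165 = 1.6264.
p-value = 2·P(Z > 1.626) ≈ 0.1039; since p > α = 0.025, fail to reject H₀.

z = 1.6264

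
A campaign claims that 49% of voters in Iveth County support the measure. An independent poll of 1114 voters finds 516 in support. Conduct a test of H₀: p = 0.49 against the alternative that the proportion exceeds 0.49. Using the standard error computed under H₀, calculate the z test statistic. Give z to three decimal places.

p̂ = 516/1114 = 0.463196.
Under H₀, SE = √(0.49·0.51/1114) = √(0.000224327) = 0.014978.
z = (0.463196 − 0.49)/0.014978 = -0.026804/0.014978 = -1.790.
p-value = P(Z > -1.790) ≈ 0.9632.

z = -1.790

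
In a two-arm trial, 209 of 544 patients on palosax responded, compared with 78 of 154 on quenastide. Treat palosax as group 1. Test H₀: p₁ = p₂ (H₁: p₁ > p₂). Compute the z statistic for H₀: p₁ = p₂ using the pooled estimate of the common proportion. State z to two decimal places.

p̂₁ = 209/544 = 0.3842, p̂₂ = 78/154 = 0.5065.
Pooled p̂ = (209+78)/(544+154) = 287/698 = 0.4112.
SE = √(0.24211 × 0.00833174) = 0.0449.
z = (0.3842 − 0.5065)/0.0449 = -0.1223/0.0449 = -2.72.

z = -2.72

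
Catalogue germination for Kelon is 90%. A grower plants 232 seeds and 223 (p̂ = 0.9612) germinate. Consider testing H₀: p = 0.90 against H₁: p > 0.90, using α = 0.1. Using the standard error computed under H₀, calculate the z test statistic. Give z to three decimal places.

z = 3.108

p̂ = 223/232 ≈ 0.961207.
Standard error under H₀: √(0.9×0.1/232) = 0.019696.
z = (0.961207 − 0.9)/0.019696 = 0.061207/0.019696 = 3.108.
p-value = P(Z > 3.108) ≈ 0.0009, so at α = 0.1 we reject H₀.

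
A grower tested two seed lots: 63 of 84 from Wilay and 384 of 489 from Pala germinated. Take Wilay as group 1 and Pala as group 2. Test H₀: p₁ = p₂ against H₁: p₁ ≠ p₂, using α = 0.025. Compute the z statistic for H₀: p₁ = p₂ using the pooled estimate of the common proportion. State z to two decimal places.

z = -0.72

p̂₁ = 63/84 = 0.7500, p̂₂ = 384/489 = 0.7853.
Pooled p̂ = (63+384)/(84+489) = 447/573 = 0.7801.
SE = √(0.171541 × 0.0139498) = 0.0489.
z = (0.7500 − 0.7853)/0.0489 = -0.0353/0.0489 = -0.72.
Two-sided p-value ≈ 2·Φ(−0.721) = 0.4708. With α = 0.025, fail to reject H₀.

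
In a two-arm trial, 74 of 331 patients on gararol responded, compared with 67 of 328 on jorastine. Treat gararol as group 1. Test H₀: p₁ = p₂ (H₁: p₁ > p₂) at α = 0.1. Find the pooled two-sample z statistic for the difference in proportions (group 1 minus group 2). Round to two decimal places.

z = 0.60

p̂₁ = 74/331 ≈ 0.2236, p̂₂ = 67/328 ≈ 0.2043.
Pooled p̂ = (74+67)/(331+328) = 141/659 = 0.2140.
SE = √(0.168181 × 0.00606993) = 0.0320.
z = (0.2236 − 0.2043)/0.0320 = 0.0193/0.0320 = 0.60.
p-value = P(Z > 0.604) ≈ 0.2729. With α = 0.1, fail to reject H₀.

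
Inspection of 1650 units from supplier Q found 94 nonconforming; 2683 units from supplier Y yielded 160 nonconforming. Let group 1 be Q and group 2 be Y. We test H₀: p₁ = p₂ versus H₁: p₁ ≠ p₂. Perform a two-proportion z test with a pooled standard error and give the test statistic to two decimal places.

z = -0.36

p̂₁ = 94/1650 = 0.0570, p̂₂ = 160/2683 = 0.0596.
Pooled p̂ = (94+160)/(1650+2683) = 254/4333 = 0.0586.
SE = √(0.0551836 × 0.000978778) = 0.0073.
z = (0.0570 − 0.0596)/0.0073 = -0.0026/0.0073 = -0.36.
p-value = 2·P(Z > 0.363) ≈ 0.7169.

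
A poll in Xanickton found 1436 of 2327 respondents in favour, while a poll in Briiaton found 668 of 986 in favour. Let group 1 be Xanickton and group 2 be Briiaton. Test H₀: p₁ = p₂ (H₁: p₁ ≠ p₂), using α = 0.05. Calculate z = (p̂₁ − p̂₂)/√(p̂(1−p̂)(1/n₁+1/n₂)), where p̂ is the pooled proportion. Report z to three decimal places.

p̂₁ = 1436/2327 = 0.61710, p̂₂ = 668/986 = 0.67748.
Pooled p̂ = (1436+668)/(2327+986) = 2104/3313 = 0.63507.
SE = √(0.231755 × 0.00144394) = 0.01829.
z = (0.61710 − 0.67748)/0.01829 = -0.06038/0.01829 = -3.301.
p-value = 2·P(Z > 3.301) ≈ 0.0010. With α = 0.05, reject H₀.

z = -3.301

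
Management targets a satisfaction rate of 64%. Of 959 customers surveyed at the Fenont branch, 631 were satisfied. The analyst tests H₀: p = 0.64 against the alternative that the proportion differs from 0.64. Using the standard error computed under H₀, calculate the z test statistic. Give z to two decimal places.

z = 1.16

p̂ = 631/959 = 0.6580.
SE = √(p₀(1−p₀)/n) = √(0.2304/959) = 0.0155.
z = (0.6580 − 0.64)/0.0155 = 0.0180/0.0155 = 1.16.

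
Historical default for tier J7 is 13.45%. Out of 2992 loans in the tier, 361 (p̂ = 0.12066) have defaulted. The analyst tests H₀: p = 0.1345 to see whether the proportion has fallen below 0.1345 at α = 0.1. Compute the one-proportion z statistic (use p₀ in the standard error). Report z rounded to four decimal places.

p̂ = 361/2992 ≈ 0.1206551.
SE = √(p₀(1−p₀)/n) = √(0.11641/2992) = 0.0062375.
z = (0.1206551 − 0.1345)/0.0062375 = -0.0138449/0.0062375 = -2.2196.
p-value = P(Z < -2.220) ≈ 0.0132; since p < α = 0.1, reject H₀.

z = -2.2196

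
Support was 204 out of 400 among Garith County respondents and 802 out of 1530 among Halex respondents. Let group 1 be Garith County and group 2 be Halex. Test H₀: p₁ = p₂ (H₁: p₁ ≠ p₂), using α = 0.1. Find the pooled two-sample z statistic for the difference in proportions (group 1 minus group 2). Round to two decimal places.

z = -0.51

p̂₁ = 204/400 ≈ 0.5100, p̂₂ = 802/1530 ≈ 0.5242.
Pooled p̂ = (204+802)/(400+1530) = 1006/1930 = 0.5212.
SE = √(0.249549 × 0.00315359) = 0.0281.
z = (0.5100 − 0.5242)/0.0281 = -0.0142/0.0281 = -0.51.
p-value = 2·P(Z > 0.506) ≈ 0.6132. With α = 0.1, fail to reject H₀.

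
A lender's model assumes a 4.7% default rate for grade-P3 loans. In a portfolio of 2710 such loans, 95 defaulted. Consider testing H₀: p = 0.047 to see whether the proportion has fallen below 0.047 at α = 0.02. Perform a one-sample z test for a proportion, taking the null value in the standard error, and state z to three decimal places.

z = -2.938

p̂ = 95/2710 ≈ 0.035055.
Under H₀, SE = √(0.047·0.953/2710) = √(1.6528e-05) = 0.004065.
z = (0.035055 − 0.047)/0.004065 = -0.011945/0.004065 = -2.938.
p-value = P(Z < -2.938) ≈ 0.0017. With α = 0.02, reject H₀.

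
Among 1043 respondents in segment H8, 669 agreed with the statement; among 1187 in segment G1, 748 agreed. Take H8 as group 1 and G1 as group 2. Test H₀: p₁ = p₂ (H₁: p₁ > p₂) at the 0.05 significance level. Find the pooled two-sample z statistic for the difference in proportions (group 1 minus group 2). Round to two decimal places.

p̂₁ = 669/1043 = 0.6414, p̂₂ = 748/1187 = 0.6302.
Pooled p̂ = (669+748)/(1043+1187) = 1417/2230 = 0.6354.
SE = √(0.23166 × 0.00180123) = 0.0204.
z = (0.6414 − 0.6302)/0.0204 = 0.0112/0.0204 = 0.55.
p-value = P(Z > 0.551) ≈ 0.2908, so at α = 0.05 we fail to reject H₀.

z = 0.55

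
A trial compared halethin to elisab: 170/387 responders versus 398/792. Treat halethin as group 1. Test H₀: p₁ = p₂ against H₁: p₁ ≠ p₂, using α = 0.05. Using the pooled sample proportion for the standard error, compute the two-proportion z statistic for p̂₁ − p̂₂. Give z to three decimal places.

p̂₁ = 170/387 = 0.43928, p̂₂ = 398/792 = 0.50253.
Pooled p̂ = (170+398)/(387+792) = 568/1179 = 0.48176.
SE = √(p̂(1−p̂)(1/n₁+1/n₂)) = √(0.48176·0.51824·0.00384661) = √(0.000960372) = 0.03099.
z = (0.43928 − 0.50253)/0.03099 = -0.06325/0.03099 = -2.041.
Two-sided p-value ≈ 2·Φ(−2.041) = 0.0413. With α = 0.05, reject H₀.

z = -2.041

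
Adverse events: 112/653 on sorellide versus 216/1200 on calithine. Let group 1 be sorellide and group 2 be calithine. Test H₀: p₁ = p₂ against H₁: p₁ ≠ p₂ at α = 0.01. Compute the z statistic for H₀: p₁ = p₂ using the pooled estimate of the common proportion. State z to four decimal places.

p̂₁ = 112/653 = 0.171516, p̂₂ = 216/1200 = 0.180000.
Pooled p̂ = (112+216)/(653+1200) = 328/1853 = 0.177010.
SE = √(p̂(1−p̂)(1/n₁+1/n₂)) = √(0.177010·0.822990·0.00236473) = √(0.000344488) = 0.018560.
z = (0.171516 − 0.180000)/0.018560 = -0.008484/0.018560 = -0.4571.
Two-sided p-value ≈ 2·Φ(−0.457) = 0.6476, so at α = 0.01 we fail to reject H₀.

z = -0.4571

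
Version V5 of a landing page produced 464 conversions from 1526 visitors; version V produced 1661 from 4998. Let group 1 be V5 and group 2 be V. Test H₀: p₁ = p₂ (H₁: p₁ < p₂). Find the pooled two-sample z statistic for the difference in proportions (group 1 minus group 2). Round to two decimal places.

z = -2.06

p̂₁ = 464/1526 = 0.3041, p̂₂ = 1661/4998 = 0.3323.
Pooled p̂ = (464+1661)/(1526+4998) = 2125/6524 = 0.3257.
SE = √(p̂(1−p̂)(1/n₁+1/n₂)) = √(0.3257·0.6743·0.000855388) = √(0.000187866) = 0.0137.
z = (0.3041 − 0.3323)/0.0137 = -0.0282/0.0137 = -2.06.
p-value = P(Z < -2.063) ≈ 0.0196.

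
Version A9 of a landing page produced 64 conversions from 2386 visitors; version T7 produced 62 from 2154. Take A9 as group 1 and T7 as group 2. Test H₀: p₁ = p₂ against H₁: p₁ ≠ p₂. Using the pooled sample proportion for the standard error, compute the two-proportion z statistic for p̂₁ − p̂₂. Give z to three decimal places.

z = -0.402

p̂₁ = 64/2386 ≈ 0.02682, p̂₂ = 62/2154 ≈ 0.02878.
Pooled p̂ = (64+62)/(2386+2154) = 126/4540 = 0.02775.
SE = √(p̂(1−p̂)(1/n₁+1/n₂)) = √(0.02775·0.97225·0.000883364) = √(2.38359e-05) = 0.00488.
z = (0.02682 − 0.02878)/0.00488 = -0.00196/0.00488 = -0.402.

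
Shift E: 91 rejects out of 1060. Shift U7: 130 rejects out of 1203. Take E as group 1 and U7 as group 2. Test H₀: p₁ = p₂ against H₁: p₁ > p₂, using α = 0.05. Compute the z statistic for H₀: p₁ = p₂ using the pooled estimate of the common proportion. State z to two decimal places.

p̂₁ = 91/1060 ≈ 0.0858, p̂₂ = 130/1203 ≈ 0.1081.
Pooled p̂ = (91+130)/(1060+1203) = 221/2263 = 0.0977.
SE = √(0.0881209 × 0.00177465) = 0.0125.
z = (0.0858 − 0.1081)/0.0125 = -0.0223/0.0125 = -1.78.
p-value = P(Z > -1.776) ≈ 0.9622; since p > α = 0.05, fail to reject H₀.

z = -1.78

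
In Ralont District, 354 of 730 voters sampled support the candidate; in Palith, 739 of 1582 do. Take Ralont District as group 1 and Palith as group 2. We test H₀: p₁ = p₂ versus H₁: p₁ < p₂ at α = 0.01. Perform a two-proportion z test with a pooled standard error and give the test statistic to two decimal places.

p̂₁ = 354/730 = 0.4849, p̂₂ = 739/1582 = 0.4671.
Pooled p̂ = (354+739)/(730+1582) = 1093/2312 = 0.4728.
SE = √(0.249257 × 0.00200197) = 0.0223.
z = (0.4849 − 0.4671)/0.0223 = 0.0178/0.0223 = 0.80.
p-value = P(Z < 0.797) ≈ 0.7872; since p > α = 0.01, fail to reject H₀.

z = 0.80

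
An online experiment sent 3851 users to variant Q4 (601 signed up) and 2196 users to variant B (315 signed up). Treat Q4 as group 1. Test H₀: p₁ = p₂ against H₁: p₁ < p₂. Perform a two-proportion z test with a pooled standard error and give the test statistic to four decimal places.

p̂₁ = 601/3851 ≈ 0.1560634, p̂₂ = 315/2196 ≈ 0.1434426.
Pooled p̂ = (601+315)/(3851+2196) = 916/6047 = 0.1514801.
SE = √(p̂(1−p̂)(1/n₁+1/n₂)) = √(0.1514801·0.8485199·0.000715046) = √(9.19077e-05) = 0.0095868.
z = (0.1560634 − 0.1434426)/0.0095868 = 0.0126208/0.0095868 = 1.3165.

z = 1.3165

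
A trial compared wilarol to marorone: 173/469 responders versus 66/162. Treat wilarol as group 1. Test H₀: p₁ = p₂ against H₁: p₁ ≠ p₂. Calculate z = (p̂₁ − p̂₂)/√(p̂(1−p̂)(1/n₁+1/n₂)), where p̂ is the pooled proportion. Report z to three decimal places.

z = -0.872

p̂₁ = 173/469 ≈ 0.36887, p̂₂ = 66/162 ≈ 0.40741.
Pooled p̂ = (173+66)/(469+162) = 239/631 = 0.37876.
SE = √(0.235302 × 0.00830504) = 0.04421.
z = (0.36887 − 0.40741)/0.04421 = -0.03854/0.04421 = -0.872.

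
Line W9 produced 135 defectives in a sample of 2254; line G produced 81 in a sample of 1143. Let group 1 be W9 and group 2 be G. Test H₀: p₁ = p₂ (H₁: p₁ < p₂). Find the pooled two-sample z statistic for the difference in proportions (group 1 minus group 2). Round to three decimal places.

z = -1.238

p̂₁ = 135/2254 ≈ 0.059894, p̂₂ = 81/1143 ≈ 0.070866.
Pooled p̂ = (135+81)/(2254+1143) = 216/3397 = 0.063586.
SE = √(0.0595424 × 0.00131855) = 0.008861.
z = (0.059894 − 0.070866)/0.008861 = -0.010972/0.008861 = -1.238.
p-value = P(Z < -1.238) ≈ 0.1078.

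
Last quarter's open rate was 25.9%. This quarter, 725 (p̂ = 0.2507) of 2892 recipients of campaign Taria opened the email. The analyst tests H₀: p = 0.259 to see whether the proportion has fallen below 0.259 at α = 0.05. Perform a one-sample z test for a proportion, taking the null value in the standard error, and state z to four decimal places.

p̂ = 725/2892 ≈ 0.250692.
Standard error under H₀: √(0.259×0.741/2892) = 0.008146.
z = (0.250692 − 0.259)/0.008146 = -0.008308/0.008146 = -1.0199.
p-value = P(Z < -1.020) ≈ 0.1539; since p > α = 0.05, fail to reject H₀.

z = -1.0199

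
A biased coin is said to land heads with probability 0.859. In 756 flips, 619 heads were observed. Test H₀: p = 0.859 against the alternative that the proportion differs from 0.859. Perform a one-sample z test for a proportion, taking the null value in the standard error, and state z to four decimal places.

z = -3.1773

p̂ = 619/756 ≈ 0.8187831.
Under H₀, SE = √(0.859·0.141/756) = √(0.00016021) = 0.0126574.
z = (0.8187831 − 0.859)/0.0126574 = -0.0402169/0.0126574 = -3.1773.
p-value = 2·P(Z > 3.177) ≈ 0.0015.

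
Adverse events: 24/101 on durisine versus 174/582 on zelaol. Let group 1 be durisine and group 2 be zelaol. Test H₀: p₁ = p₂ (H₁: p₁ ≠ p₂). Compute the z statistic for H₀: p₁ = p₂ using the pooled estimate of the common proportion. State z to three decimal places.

z = -1.254

p̂₁ = 24/101 = 0.23762, p̂₂ = 174/582 = 0.29897.
Pooled p̂ = (24+174)/(101+582) = 198/683 = 0.28990.
SE = √(p̂(1−p̂)(1/n₁+1/n₂)) = √(0.28990·0.71010·0.0116192) = √(0.00239189) = 0.04891.
z = (0.23762 − 0.29897)/0.04891 = -0.06135/0.04891 = -1.254.
p-value = 2·P(Z > 1.254) ≈ 0.2097.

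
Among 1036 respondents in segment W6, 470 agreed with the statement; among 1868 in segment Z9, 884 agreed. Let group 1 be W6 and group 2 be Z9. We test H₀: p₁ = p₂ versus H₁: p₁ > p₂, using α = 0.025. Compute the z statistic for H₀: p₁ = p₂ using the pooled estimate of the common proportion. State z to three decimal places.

z = -1.012

p̂₁ = 470/1036 = 0.45367, p̂₂ = 884/1868 = 0.47323.
Pooled p̂ = (470+884)/(1036+1868) = 1354/2904 = 0.46625.
SE = √(0.248861 × 0.00150058) = 0.01932.
z = (0.45367 − 0.47323)/0.01932 = -0.01956/0.01932 = -1.012.
p-value = P(Z > -1.012) ≈ 0.8443. With α = 0.025, fail to reject H₀.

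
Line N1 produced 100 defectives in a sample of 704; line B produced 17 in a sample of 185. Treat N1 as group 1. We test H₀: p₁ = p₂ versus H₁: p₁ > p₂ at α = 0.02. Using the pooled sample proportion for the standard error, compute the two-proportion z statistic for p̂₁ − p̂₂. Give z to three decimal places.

z = 1.796

p̂₁ = 100/704 ≈ 0.14205, p̂₂ = 17/185 ≈ 0.09189.
Pooled p̂ = (100+17)/(704+185) = 117/889 = 0.13161.
SE = √(p̂(1−p̂)(1/n₁+1/n₂)) = √(0.13161·0.86839·0.00682586) = √(0.000780112) = 0.02793.
z = (0.14205 − 0.09189)/0.02793 = 0.05016/0.02793 = 1.796.
p-value = P(Z > 1.796) ≈ 0.0363; since p > α = 0.02, fail to reject H₀.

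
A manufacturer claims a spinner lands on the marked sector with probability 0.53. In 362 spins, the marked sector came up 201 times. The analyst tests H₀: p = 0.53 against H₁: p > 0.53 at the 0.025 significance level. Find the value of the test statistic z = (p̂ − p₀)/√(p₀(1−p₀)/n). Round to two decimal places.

p̂ = 201/362 ≈ 0.5552.
SE = √(p₀(1−p₀)/n) = √(0.2491/362) = 0.0262.
z = (0.5552 − 0.53)/0.0262 = 0.0252/0.0262 = 0.96.
p-value = P(Z > 0.963) ≈ 0.1679, so at α = 0.025 we fail to reject H₀.

z = 0.96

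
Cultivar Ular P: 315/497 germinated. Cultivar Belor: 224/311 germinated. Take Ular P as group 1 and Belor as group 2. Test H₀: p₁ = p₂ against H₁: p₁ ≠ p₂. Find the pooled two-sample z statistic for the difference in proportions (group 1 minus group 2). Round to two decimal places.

p̂₁ = 315/497 ≈ 0.6338, p̂₂ = 224/311 ≈ 0.7203.
Pooled p̂ = (315+224)/(497+311) = 539/808 = 0.6671.
SE = √(p̂(1−p̂)(1/n₁+1/n₂)) = √(0.6671·0.3329·0.00522751) = √(0.00116095) = 0.0341.
z = (0.6338 − 0.7203)/0.0341 = -0.0865/0.0341 = -2.54.
p-value = 2·P(Z > 2.537) ≈ 0.0112.

z = -2.54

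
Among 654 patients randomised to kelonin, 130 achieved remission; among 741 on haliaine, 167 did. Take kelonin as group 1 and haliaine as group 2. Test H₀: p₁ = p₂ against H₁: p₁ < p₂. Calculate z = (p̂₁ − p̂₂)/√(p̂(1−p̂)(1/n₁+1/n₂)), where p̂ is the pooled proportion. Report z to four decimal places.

z = -1.2109

p̂₁ = 130/654 ≈ 0.198777, p̂₂ = 167/741 ≈ 0.225371.
Pooled p̂ = (130+167)/(654+741) = 297/1395 = 0.212903.
SE = √(0.167575 × 0.00287858) = 0.021963.
z = (0.198777 − 0.225371)/0.021963 = -0.026594/0.021963 = -1.2109.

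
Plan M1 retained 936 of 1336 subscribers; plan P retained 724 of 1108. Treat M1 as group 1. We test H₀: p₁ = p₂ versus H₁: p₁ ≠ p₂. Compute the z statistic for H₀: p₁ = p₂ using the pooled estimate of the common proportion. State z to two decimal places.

z = 2.49

p̂₁ = 936/1336 = 0.70060, p̂₂ = 724/1108 = 0.65343.
Pooled p̂ = (936+724)/(1336+1108) = 1660/2444 = 0.67921.
SE = √(0.217882 × 0.00165103) = 0.01897.
z = (0.70060 − 0.65343)/0.01897 = 0.04717/0.01897 = 2.49.
p-value = 2·P(Z > 2.487) ≈ 0.0129.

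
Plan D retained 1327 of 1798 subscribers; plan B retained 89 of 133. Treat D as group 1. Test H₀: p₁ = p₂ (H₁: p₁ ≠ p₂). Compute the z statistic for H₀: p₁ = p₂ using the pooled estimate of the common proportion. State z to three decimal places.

z = 1.733

p̂₁ = 1327/1798 ≈ 0.73804, p̂₂ = 89/133 ≈ 0.66917.
Pooled p̂ = (1327+89)/(1798+133) = 1416/1931 = 0.73330.
SE = √(p̂(1−p̂)(1/n₁+1/n₂)) = √(0.73330·0.26670·0.00807497) = √(0.00157924) = 0.03974.
z = (0.73804 − 0.66917)/0.03974 = 0.06887/0.03974 = 1.733.
p-value = 2·P(Z > 1.733) ≈ 0.0831.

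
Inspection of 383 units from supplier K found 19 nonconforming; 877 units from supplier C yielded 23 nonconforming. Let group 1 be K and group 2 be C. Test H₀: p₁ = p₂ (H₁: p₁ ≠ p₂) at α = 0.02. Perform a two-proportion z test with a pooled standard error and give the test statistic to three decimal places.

p̂₁ = 19/383 = 0.04961, p̂₂ = 23/877 = 0.02623.
Pooled p̂ = (19+23)/(383+877) = 42/1260 = 0.03333.
SE = √(p̂(1−p̂)(1/n₁+1/n₂)) = √(0.03333·0.96667·0.00375122) = √(0.000120873) = 0.01099.
z = (0.04961 − 0.02623)/0.01099 = 0.02338/0.01099 = 2.127.
Two-sided p-value ≈ 2·Φ(−2.127) = 0.0334. With α = 0.02, fail to reject H₀.

z = 2.127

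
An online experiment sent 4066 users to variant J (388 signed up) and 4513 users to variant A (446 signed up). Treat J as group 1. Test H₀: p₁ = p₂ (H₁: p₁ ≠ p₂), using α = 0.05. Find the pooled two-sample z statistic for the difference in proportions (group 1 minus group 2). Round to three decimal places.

p̂₁ = 388/4066 ≈ 0.095425, p̂₂ = 446/4513 ≈ 0.098826.
Pooled p̂ = (388+446)/(4066+4513) = 834/8579 = 0.097214.
SE = √(0.0877635 × 0.000467524) = 0.006406.
z = (0.095425 − 0.098826)/0.006406 = -0.003401/0.006406 = -0.531.
Two-sided p-value ≈ 2·Φ(−0.531) = 0.5956. With α = 0.05, fail to reject H₀.

z = -0.531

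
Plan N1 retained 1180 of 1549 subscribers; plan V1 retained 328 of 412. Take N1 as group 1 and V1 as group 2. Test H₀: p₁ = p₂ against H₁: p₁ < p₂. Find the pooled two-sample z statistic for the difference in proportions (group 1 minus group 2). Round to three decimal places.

z = -1.470

p̂₁ = 1180/1549 = 0.76178, p̂₂ = 328/412 = 0.79612.
Pooled p̂ = (1180+328)/(1549+412) = 1508/1961 = 0.76900.
SE = √(p̂(1−p̂)(1/n₁+1/n₂)) = √(0.76900·0.23100·0.00307276) = √(0.00054585) = 0.02336.
z = (0.76178 − 0.79612)/0.02336 = -0.03434/0.02336 = -1.470.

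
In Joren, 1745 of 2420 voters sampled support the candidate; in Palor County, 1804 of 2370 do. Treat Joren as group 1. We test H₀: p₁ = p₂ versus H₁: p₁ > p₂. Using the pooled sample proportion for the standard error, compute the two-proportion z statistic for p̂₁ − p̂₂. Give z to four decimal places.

z = -3.1676

p̂₁ = 1745/2420 ≈ 0.7210744, p̂₂ = 1804/2370 ≈ 0.7611814.
Pooled p̂ = (1745+1804)/(2420+2370) = 3549/4790 = 0.7409186.
SE = √(p̂(1−p̂)(1/n₁+1/n₂)) = √(0.7409186·0.2590814·0.000835164) = √(0.000160317) = 0.0126616.
z = (0.7210744 − 0.7611814)/0.0126616 = -0.0401070/0.0126616 = -3.1676.
p-value = P(Z > -3.168) ≈ 0.9992.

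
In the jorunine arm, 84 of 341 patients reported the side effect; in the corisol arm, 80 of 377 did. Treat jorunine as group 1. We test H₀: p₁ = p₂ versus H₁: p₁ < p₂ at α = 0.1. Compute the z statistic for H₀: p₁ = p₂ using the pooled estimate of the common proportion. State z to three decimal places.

p̂₁ = 84/341 ≈ 0.24633, p̂₂ = 80/377 ≈ 0.21220.
Pooled p̂ = (84+80)/(341+377) = 164/718 = 0.22841.
SE = √(0.17624 × 0.00558507) = 0.03137.
z = (0.24633 − 0.21220)/0.03137 = 0.03413/0.03137 = 1.088.
p-value = P(Z < 1.088) ≈ 0.8617. With α = 0.1, fail to reject H₀.

z = 1.088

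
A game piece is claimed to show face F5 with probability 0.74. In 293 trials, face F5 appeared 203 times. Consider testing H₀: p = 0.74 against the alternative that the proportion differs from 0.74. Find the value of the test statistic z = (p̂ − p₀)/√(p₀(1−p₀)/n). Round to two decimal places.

z = -1.84

p̂ = 203/293 ≈ 0.6928.
SE = √(p₀(1−p₀)/n) = √(0.1924/293) = 0.0256.
z = (0.6928 − 0.74)/0.0256 = -0.0472/0.0256 = -1.84.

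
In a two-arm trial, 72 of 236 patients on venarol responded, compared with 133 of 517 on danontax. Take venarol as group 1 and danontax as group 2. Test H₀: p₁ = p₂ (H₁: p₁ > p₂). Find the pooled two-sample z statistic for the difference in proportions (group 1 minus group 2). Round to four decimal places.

p̂₁ = 72/236 ≈ 0.305085, p̂₂ = 133/517 ≈ 0.257253.
Pooled p̂ = (72+133)/(236+517) = 205/753 = 0.272244.
SE = √(0.198127 × 0.00617152) = 0.034968.
z = (0.305085 − 0.257253)/0.034968 = 0.047832/0.034968 = 1.3679.
p-value = P(Z > 1.368) ≈ 0.0857.

z = 1.3679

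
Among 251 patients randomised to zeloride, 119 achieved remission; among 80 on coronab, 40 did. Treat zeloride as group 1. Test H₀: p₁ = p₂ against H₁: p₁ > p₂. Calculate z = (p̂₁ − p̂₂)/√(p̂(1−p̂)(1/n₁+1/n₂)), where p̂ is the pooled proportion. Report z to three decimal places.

p̂₁ = 119/251 ≈ 0.47410, p̂₂ = 40/80 ≈ 0.50000.
Pooled p̂ = (119+40)/(251+80) = 159/331 = 0.48036.
SE = √(p̂(1−p̂)(1/n₁+1/n₂)) = √(0.48036·0.51964·0.0164841) = √(0.00411466) = 0.06415.
z = (0.47410 − 0.50000)/0.06415 = -0.02590/0.06415 = -0.404.
p-value = P(Z > -0.404) ≈ 0.6568.

z = -0.404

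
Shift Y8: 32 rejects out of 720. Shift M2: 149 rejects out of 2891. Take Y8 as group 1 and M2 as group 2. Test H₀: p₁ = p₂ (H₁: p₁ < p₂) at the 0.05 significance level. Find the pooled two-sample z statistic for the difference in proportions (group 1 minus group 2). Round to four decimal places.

p̂₁ = 32/720 = 0.044444, p̂₂ = 149/2891 = 0.051539.
Pooled p̂ = (32+149)/(720+2891) = 181/3611 = 0.050125.
SE = √(p̂(1−p̂)(1/n₁+1/n₂)) = √(0.050125·0.949875·0.00173479) = √(8.25971e-05) = 0.009088.
z = (0.044444 − 0.051539)/0.009088 = -0.007095/0.009088 = -0.7807.
p-value = P(Z < -0.781) ≈ 0.2175; since p > α = 0.05, fail to reject H₀.

z = -0.7807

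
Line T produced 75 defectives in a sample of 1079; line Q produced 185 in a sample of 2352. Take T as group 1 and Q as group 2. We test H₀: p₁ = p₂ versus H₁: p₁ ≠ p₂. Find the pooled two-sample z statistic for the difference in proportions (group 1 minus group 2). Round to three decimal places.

p̂₁ = 75/1079 ≈ 0.06951, p̂₂ = 185/2352 ≈ 0.07866.
Pooled p̂ = (75+185)/(1079+2352) = 260/3431 = 0.07578.
SE = √(0.0700371 × 0.00135195) = 0.00973.
z = (0.06951 − 0.07866)/0.00973 = -0.00915/0.00973 = -0.940.
Two-sided p-value ≈ 2·Φ(−0.940) = 0.3472.

z = -0.940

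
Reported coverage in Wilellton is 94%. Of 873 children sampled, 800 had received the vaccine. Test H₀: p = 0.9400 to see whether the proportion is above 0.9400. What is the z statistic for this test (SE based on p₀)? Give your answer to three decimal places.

z = -2.939

p̂ = 800/873 = 0.916380.
Under H₀, SE = √(0.94·0.06/873) = √(6.46048e-05) = 0.008038.
z = (0.916380 − 0.94)/0.008038 = -0.023620/0.008038 = -2.939.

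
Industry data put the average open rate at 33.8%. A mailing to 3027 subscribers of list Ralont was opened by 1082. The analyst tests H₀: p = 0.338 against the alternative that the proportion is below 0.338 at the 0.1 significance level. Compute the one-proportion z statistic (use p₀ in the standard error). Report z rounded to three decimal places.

p̂ = 1082/3027 ≈ 0.35745.
Under H₀, SE = √(0.338·0.662/3027) = √(7.39201e-05) = 0.00860.
z = (0.35745 − 0.338)/0.00860 = 0.01945/0.00860 = 2.262.
p-value = P(Z < 2.262) ≈ 0.9882; since p > α = 0.1, fail to reject H₀.

z = 2.262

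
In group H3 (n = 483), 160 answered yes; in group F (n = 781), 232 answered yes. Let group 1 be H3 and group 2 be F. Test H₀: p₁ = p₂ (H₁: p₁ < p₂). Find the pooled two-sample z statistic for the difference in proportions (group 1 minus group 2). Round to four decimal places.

p̂₁ = 160/483 ≈ 0.331263, p̂₂ = 232/781 ≈ 0.297055.
Pooled p̂ = (160+232)/(483+781) = 392/1264 = 0.310127.
SE = √(0.213948 × 0.0033508) = 0.026775.
z = (0.331263 − 0.297055)/0.026775 = 0.034208/0.026775 = 1.2776.
p-value = P(Z < 1.278) ≈ 0.8993.

z = 1.2776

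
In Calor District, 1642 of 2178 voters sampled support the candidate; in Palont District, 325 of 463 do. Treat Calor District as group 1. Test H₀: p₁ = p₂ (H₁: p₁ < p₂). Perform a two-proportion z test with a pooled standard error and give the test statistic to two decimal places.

z = 2.33

p̂₁ = 1642/2178 ≈ 0.7539, p̂₂ = 325/463 ≈ 0.7019.
Pooled p̂ = (1642+325)/(2178+463) = 1967/2641 = 0.7448.
SE = √(p̂(1−p̂)(1/n₁+1/n₂)) = √(0.7448·0.2552·0.00261896) = √(0.000497802) = 0.0223.
z = (0.7539 − 0.7019)/0.0223 = 0.0520/0.0223 = 2.33.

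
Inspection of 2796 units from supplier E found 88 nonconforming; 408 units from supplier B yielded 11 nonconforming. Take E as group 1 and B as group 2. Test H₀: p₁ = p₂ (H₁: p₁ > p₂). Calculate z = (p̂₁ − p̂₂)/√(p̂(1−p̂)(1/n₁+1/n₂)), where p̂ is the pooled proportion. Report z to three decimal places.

z = 0.492

p̂₁ = 88/2796 = 0.03147, p̂₂ = 11/408 = 0.02696.
Pooled p̂ = (88+11)/(2796+408) = 99/3204 = 0.03090.
SE = √(p̂(1−p̂)(1/n₁+1/n₂)) = √(0.03090·0.96910·0.00280863) = √(8.41021e-05) = 0.00917.
z = (0.03147 − 0.02696)/0.00917 = 0.00451/0.00917 = 0.492.
p-value = P(Z > 0.492) ≈ 0.3113.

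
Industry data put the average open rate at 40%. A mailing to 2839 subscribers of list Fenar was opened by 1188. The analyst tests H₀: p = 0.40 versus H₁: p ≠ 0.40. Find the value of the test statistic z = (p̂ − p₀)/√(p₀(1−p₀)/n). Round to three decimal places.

z = 2.007

p̂ = 1188/2839 ≈ 0.4184572.
SE = √(p₀(1−p₀)/n) = √(0.24/2839) = 0.0091944.
z = (0.4184572 − 0.4)/0.0091944 = 0.0184572/0.0091944 = 2.007.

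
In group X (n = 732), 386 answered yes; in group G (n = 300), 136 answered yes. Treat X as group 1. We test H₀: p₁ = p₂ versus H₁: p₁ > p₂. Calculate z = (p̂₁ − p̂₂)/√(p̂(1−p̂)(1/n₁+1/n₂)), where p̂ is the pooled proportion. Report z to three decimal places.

p̂₁ = 386/732 = 0.52732, p̂₂ = 136/300 = 0.45333.
Pooled p̂ = (386+136)/(732+300) = 522/1032 = 0.50581.
SE = √(0.249966 × 0.00469945) = 0.03427.
z = (0.52732 − 0.45333)/0.03427 = 0.07399/0.03427 = 2.159.
p-value = P(Z > 2.159) ≈ 0.0154.

z = 2.159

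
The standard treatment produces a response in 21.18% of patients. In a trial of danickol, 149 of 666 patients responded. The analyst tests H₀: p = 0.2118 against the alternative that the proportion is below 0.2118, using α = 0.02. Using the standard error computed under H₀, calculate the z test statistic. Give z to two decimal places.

p̂ = 149/666 = 0.2237.
SE = √(p₀(1−p₀)/n) = √(0.16694/666) = 0.0158.
z = (0.2237 − 0.2118)/0.0158 = 0.0119/0.0158 = 0.75.
p-value = P(Z < 0.753) ≈ 0.7743; since p > α = 0.02, fail to reject H₀.

z = 0.75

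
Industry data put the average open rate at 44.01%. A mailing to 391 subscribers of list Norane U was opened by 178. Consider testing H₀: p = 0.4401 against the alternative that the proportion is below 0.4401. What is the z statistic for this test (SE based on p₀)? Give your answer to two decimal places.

z = 0.60

p̂ = 178/391 ≈ 0.4552.
Under H₀, SE = √(0.4401·0.5599/391) = √(0.00063021) = 0.0251.
z = (0.4552 − 0.4401)/0.0251 = 0.0151/0.0251 = 0.60.
p-value = P(Z < 0.603) ≈ 0.7268.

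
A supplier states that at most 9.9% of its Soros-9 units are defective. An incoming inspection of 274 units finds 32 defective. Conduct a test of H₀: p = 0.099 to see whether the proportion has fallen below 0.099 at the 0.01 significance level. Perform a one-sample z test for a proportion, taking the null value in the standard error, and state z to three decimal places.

z = 0.986

p̂ = 32/274 = 0.11679.
SE = √(p₀(1−p₀)/n) = √(0.089199/274) = 0.01804.
z = (0.11679 − 0.099)/0.01804 = 0.01779/0.01804 = 0.986.
p-value = P(Z < 0.986) ≈ 0.8379; since p > α = 0.01, fail to reject H₀.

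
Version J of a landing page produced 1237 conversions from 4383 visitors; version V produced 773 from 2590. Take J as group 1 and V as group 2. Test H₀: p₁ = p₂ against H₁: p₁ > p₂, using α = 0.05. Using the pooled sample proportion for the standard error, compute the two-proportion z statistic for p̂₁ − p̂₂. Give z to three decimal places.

p̂₁ = 1237/4383 ≈ 0.282227, p̂₂ = 773/2590 ≈ 0.298456.
Pooled p̂ = (1237+773)/(4383+2590) = 2010/6973 = 0.288255.
SE = √(0.205164 × 0.000614255) = 0.011226.
z = (0.282227 − 0.298456)/0.011226 = -0.016229/0.011226 = -1.446.
p-value = P(Z > -1.446) ≈ 0.9259, so at α = 0.05 we fail to reject H₀.

z = -1.446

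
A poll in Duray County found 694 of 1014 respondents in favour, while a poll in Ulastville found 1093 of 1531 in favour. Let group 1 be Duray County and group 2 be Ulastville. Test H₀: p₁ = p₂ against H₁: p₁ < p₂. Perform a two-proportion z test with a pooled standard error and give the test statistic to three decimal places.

p̂₁ = 694/1014 = 0.684418, p̂₂ = 1093/1531 = 0.713912.
Pooled p̂ = (694+1093)/(1014+1531) = 1787/2545 = 0.702161.
SE = √(p̂(1−p̂)(1/n₁+1/n₂)) = √(0.702161·0.297839·0.00163936) = √(0.000342841) = 0.018516.
z = (0.684418 − 0.713912)/0.018516 = -0.029494/0.018516 = -1.593.

z = -1.593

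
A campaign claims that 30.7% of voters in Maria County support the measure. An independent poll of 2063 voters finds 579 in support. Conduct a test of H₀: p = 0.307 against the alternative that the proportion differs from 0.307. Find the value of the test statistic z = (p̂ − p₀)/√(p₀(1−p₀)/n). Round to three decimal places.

z = -2.594

p̂ = 579/2063 = 0.280659.
SE = √(p₀(1−p₀)/n) = √(0.21275/2063) = 0.010155.
z = (0.280659 − 0.307)/0.010155 = -0.026341/0.010155 = -2.594.
Two-sided p-value ≈ 2·Φ(−2.594) = 0.0095.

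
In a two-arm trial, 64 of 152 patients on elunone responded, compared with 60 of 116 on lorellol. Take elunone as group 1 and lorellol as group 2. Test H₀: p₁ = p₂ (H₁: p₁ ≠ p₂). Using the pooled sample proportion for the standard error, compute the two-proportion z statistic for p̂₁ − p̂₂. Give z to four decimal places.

p̂₁ = 64/152 = 0.4210526, p̂₂ = 60/116 = 0.5172414.
Pooled p̂ = (64+60)/(152+116) = 124/268 = 0.4626866.
SE = √(p̂(1−p̂)(1/n₁+1/n₂)) = √(0.4626866·0.5373134·0.0151996) = √(0.00377875) = 0.0614715.
z = (0.4210526 − 0.5172414)/0.0614715 = -0.0961888/0.0614715 = -1.5648.

z = -1.5648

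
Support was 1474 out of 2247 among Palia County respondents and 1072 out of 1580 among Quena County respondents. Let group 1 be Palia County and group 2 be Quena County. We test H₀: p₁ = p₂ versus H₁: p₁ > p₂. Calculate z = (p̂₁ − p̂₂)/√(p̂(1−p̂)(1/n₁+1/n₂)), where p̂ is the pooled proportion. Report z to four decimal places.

p̂₁ = 1474/2247 ≈ 0.655986, p̂₂ = 1072/1580 ≈ 0.678481.
Pooled p̂ = (1474+1072)/(2247+1580) = 2546/3827 = 0.665273.
SE = √(p̂(1−p̂)(1/n₁+1/n₂)) = √(0.665273·0.334727·0.00107795) = √(0.000240043) = 0.015493.
z = (0.655986 − 0.678481)/0.015493 = -0.022495/0.015493 = -1.4519.

z = -1.4519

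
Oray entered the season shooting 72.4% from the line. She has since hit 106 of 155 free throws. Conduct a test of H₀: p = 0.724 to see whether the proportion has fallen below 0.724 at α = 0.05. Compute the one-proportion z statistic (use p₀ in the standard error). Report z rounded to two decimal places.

p̂ = 106/155 = 0.6839.
Under H₀, SE = √(0.724·0.276/155) = √(0.00128919) = 0.0359.
z = (0.6839 − 0.724)/0.0359 = -0.0401/0.0359 = -1.12.
p-value = P(Z < -1.118) ≈ 0.1319; since p > α = 0.05, fail to reject H₀.

z = -1.12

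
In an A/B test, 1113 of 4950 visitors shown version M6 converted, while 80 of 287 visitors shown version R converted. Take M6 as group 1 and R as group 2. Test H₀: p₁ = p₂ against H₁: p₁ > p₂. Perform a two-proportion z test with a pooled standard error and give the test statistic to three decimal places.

z = -2.117

p̂₁ = 1113/4950 = 0.22485, p̂₂ = 80/287 = 0.27875.
Pooled p̂ = (1113+80)/(4950+287) = 1193/5237 = 0.22780.
SE = √(0.175908 × 0.00368634) = 0.02546.
z = (0.22485 − 0.27875)/0.02546 = -0.05390/0.02546 = -2.117.
p-value = P(Z > -2.117) ≈ 0.9829.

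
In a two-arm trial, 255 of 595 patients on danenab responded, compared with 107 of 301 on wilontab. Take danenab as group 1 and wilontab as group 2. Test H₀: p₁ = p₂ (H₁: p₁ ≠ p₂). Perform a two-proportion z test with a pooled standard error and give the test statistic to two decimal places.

p̂₁ = 255/595 ≈ 0.4286, p̂₂ = 107/301 ≈ 0.3555.
Pooled p̂ = (255+107)/(595+301) = 362/896 = 0.4040.
SE = √(p̂(1−p̂)(1/n₁+1/n₂)) = √(0.4040·0.5960·0.00500293) = √(0.00120464) = 0.0347.
z = (0.4286 − 0.3555)/0.0347 = 0.0731/0.0347 = 2.11.

z = 2.11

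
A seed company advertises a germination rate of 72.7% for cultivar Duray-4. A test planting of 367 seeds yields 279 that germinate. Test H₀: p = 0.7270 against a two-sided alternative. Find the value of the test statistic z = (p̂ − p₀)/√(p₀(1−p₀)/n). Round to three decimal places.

z = 1.428

p̂ = 279/367 = 0.760218.
Under H₀, SE = √(0.727·0.273/367) = √(0.000540793) = 0.023255.
z = (0.760218 − 0.727)/0.023255 = 0.033218/0.023255 = 1.428.
Two-sided p-value ≈ 2·Φ(−1.428) = 0.1532.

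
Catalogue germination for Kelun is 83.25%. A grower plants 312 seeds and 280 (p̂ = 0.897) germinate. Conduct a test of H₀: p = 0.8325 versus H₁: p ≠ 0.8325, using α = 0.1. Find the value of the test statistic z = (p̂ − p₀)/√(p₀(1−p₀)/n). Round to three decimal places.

p̂ = 280/312 ≈ 0.89744.
Standard error under H₀: √(0.8325×0.1675/312) = 0.02114.
z = (0.89744 − 0.8325)/0.02114 = 0.06494/0.02114 = 3.072.
Two-sided p-value ≈ 2·Φ(−3.072) = 0.0021. With α = 0.1, reject H₀.

z = 3.072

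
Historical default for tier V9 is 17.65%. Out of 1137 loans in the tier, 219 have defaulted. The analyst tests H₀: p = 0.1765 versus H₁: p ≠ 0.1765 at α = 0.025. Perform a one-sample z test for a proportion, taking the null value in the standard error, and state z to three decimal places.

z = 1.425

p̂ = 219/1137 ≈ 0.192612.
Under H₀, SE = √(0.1765·0.8235/1137) = √(0.000127834) = 0.011306.
z = (0.192612 − 0.1765)/0.011306 = 0.016112/0.011306 = 1.425.
Two-sided p-value ≈ 2·Φ(−1.425) = 0.1541. With α = 0.025, fail to reject H₀.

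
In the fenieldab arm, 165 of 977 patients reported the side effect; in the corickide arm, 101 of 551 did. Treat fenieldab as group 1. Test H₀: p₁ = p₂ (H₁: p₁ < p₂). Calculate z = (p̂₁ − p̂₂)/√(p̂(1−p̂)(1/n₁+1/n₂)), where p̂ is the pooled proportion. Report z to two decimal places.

z = -0.71

p̂₁ = 165/977 ≈ 0.1689, p̂₂ = 101/551 ≈ 0.1833.
Pooled p̂ = (165+101)/(977+551) = 266/1528 = 0.1741.
SE = √(0.143779 × 0.00283842) = 0.0202.
z = (0.1689 − 0.1833)/0.0202 = -0.0144/0.0202 = -0.71.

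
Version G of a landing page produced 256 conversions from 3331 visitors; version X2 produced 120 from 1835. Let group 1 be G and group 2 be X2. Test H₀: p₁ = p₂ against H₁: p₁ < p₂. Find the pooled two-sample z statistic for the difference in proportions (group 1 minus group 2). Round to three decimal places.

p̂₁ = 256/3331 = 0.07685, p̂₂ = 120/1835 = 0.06540.
Pooled p̂ = (256+120)/(3331+1835) = 376/5166 = 0.07278.
SE = √(p̂(1−p̂)(1/n₁+1/n₂)) = √(0.07278·0.92722·0.000845169) = √(5.70372e-05) = 0.00755.
z = (0.07685 − 0.06540)/0.00755 = 0.01145/0.00755 = 1.517.
p-value = P(Z < 1.517) ≈ 0.9354.

z = 1.517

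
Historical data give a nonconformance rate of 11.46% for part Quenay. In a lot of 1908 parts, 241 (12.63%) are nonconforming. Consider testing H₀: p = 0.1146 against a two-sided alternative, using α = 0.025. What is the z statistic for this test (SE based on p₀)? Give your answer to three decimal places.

p̂ = 241/1908 ≈ 0.12631.
Under H₀, SE = √(0.1146·0.8854/1908) = √(5.31797e-05) = 0.00729.
z = (0.12631 − 0.1146)/0.00729 = 0.01171/0.00729 = 1.606.
p-value = 2·P(Z > 1.606) ≈ 0.1083; since p > α = 0.025, fail to reject H₀.

z = 1.606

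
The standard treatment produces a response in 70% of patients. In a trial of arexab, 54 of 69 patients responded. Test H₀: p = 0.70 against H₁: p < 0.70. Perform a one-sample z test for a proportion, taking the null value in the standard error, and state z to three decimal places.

z = 1.497

p̂ = 54/69 = 0.78261.
SE = √(p₀(1−p₀)/n) = √(0.21/69) = 0.05517.
z = (0.78261 − 0.7)/0.05517 = 0.08261/0.05517 = 1.497.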